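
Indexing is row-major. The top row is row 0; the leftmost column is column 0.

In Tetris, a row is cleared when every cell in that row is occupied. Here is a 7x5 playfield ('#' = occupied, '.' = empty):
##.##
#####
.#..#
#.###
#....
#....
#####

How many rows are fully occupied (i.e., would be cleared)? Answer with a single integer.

Check each row:
  row 0: 1 empty cell -> not full
  row 1: 0 empty cells -> FULL (clear)
  row 2: 3 empty cells -> not full
  row 3: 1 empty cell -> not full
  row 4: 4 empty cells -> not full
  row 5: 4 empty cells -> not full
  row 6: 0 empty cells -> FULL (clear)
Total rows cleared: 2

Answer: 2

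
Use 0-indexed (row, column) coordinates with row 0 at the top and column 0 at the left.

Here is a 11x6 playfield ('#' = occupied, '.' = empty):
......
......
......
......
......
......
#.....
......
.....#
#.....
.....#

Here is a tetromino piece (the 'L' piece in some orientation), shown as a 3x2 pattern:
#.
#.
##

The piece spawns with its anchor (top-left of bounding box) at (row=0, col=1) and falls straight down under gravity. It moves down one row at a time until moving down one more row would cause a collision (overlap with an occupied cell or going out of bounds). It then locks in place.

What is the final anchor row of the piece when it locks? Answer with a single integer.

Spawn at (row=0, col=1). Try each row:
  row 0: fits
  row 1: fits
  row 2: fits
  row 3: fits
  row 4: fits
  row 5: fits
  row 6: fits
  row 7: fits
  row 8: fits
  row 9: blocked -> lock at row 8

Answer: 8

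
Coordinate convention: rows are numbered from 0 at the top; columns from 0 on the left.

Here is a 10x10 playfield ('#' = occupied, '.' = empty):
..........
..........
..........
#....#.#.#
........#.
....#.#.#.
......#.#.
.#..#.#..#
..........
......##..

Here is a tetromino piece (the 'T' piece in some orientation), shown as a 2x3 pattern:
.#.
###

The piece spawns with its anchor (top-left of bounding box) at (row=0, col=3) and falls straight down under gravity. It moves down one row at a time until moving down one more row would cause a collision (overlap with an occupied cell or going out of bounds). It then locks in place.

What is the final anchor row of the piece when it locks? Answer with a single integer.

Spawn at (row=0, col=3). Try each row:
  row 0: fits
  row 1: fits
  row 2: blocked -> lock at row 1

Answer: 1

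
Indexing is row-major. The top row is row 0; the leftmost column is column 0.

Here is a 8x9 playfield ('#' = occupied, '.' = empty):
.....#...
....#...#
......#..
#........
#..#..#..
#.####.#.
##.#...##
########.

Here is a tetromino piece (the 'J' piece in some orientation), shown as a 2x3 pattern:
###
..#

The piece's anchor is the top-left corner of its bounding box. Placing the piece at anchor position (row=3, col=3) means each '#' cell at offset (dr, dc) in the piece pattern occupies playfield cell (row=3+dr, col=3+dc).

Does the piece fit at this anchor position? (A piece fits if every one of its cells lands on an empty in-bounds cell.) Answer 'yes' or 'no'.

Check each piece cell at anchor (3, 3):
  offset (0,0) -> (3,3): empty -> OK
  offset (0,1) -> (3,4): empty -> OK
  offset (0,2) -> (3,5): empty -> OK
  offset (1,2) -> (4,5): empty -> OK
All cells valid: yes

Answer: yes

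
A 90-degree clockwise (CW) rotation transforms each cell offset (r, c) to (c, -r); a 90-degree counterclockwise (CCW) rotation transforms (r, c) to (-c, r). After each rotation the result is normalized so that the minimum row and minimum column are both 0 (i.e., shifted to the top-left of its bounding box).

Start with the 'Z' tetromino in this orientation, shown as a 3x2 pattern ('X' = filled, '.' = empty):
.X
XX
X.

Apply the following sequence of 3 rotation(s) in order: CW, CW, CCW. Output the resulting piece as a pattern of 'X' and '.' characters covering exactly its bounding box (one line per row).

Answer: XX.
.XX

Derivation:
Start:
.X
XX
X.
After rotation 1 (CW):
XX.
.XX
After rotation 2 (CW):
.X
XX
X.
After rotation 3 (CCW):
XX.
.XX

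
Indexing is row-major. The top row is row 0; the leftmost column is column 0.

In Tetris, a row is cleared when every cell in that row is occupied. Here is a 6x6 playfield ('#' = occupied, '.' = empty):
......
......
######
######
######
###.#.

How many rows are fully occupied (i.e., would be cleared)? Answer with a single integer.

Check each row:
  row 0: 6 empty cells -> not full
  row 1: 6 empty cells -> not full
  row 2: 0 empty cells -> FULL (clear)
  row 3: 0 empty cells -> FULL (clear)
  row 4: 0 empty cells -> FULL (clear)
  row 5: 2 empty cells -> not full
Total rows cleared: 3

Answer: 3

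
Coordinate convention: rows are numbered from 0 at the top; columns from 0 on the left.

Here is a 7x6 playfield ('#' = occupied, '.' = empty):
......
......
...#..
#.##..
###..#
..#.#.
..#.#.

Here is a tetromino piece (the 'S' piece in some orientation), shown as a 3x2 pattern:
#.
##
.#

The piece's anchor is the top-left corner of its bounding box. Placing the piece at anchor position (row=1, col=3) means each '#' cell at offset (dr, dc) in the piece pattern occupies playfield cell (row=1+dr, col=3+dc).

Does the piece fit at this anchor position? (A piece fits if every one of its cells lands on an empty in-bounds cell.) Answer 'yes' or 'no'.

Check each piece cell at anchor (1, 3):
  offset (0,0) -> (1,3): empty -> OK
  offset (1,0) -> (2,3): occupied ('#') -> FAIL
  offset (1,1) -> (2,4): empty -> OK
  offset (2,1) -> (3,4): empty -> OK
All cells valid: no

Answer: no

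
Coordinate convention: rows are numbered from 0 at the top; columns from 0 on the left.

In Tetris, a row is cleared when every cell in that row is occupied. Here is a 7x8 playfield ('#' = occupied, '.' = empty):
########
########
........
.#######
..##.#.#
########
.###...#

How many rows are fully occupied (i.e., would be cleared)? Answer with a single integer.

Answer: 3

Derivation:
Check each row:
  row 0: 0 empty cells -> FULL (clear)
  row 1: 0 empty cells -> FULL (clear)
  row 2: 8 empty cells -> not full
  row 3: 1 empty cell -> not full
  row 4: 4 empty cells -> not full
  row 5: 0 empty cells -> FULL (clear)
  row 6: 4 empty cells -> not full
Total rows cleared: 3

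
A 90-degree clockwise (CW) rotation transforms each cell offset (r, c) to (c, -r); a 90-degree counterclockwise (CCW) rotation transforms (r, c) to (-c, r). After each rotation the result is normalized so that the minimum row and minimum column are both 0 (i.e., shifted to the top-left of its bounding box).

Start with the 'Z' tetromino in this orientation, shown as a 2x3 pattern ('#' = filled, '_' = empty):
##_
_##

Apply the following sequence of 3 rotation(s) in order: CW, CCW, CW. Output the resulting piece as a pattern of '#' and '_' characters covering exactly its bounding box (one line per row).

Answer: _#
##
#_

Derivation:
Start:
##_
_##
After rotation 1 (CW):
_#
##
#_
After rotation 2 (CCW):
##_
_##
After rotation 3 (CW):
_#
##
#_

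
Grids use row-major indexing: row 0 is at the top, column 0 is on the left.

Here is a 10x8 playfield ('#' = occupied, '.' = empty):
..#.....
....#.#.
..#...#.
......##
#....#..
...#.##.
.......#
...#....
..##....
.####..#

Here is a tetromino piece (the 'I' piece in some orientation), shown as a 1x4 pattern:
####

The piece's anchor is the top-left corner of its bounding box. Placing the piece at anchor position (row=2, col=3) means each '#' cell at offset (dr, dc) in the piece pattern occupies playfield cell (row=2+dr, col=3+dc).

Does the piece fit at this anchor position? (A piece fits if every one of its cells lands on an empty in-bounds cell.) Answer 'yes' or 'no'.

Check each piece cell at anchor (2, 3):
  offset (0,0) -> (2,3): empty -> OK
  offset (0,1) -> (2,4): empty -> OK
  offset (0,2) -> (2,5): empty -> OK
  offset (0,3) -> (2,6): occupied ('#') -> FAIL
All cells valid: no

Answer: no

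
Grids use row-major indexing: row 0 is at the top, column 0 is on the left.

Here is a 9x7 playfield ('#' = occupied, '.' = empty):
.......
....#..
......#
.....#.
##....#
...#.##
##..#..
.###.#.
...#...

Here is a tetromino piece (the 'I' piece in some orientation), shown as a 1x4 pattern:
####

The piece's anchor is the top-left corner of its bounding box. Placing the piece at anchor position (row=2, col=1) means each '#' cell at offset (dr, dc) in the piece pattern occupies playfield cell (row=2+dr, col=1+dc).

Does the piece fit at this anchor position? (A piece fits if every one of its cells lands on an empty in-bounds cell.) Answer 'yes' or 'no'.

Check each piece cell at anchor (2, 1):
  offset (0,0) -> (2,1): empty -> OK
  offset (0,1) -> (2,2): empty -> OK
  offset (0,2) -> (2,3): empty -> OK
  offset (0,3) -> (2,4): empty -> OK
All cells valid: yes

Answer: yes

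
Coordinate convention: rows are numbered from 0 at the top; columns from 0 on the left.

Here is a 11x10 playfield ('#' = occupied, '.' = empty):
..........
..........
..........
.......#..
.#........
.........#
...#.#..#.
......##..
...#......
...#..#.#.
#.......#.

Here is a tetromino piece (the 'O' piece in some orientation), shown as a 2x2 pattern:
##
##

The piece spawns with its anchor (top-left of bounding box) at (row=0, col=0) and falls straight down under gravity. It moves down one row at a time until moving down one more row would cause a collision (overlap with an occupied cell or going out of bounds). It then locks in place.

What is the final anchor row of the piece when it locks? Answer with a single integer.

Spawn at (row=0, col=0). Try each row:
  row 0: fits
  row 1: fits
  row 2: fits
  row 3: blocked -> lock at row 2

Answer: 2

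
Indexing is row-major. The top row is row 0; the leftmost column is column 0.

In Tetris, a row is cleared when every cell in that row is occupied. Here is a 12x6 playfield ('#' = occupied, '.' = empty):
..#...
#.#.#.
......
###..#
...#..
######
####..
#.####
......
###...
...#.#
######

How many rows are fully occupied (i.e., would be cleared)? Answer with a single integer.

Answer: 2

Derivation:
Check each row:
  row 0: 5 empty cells -> not full
  row 1: 3 empty cells -> not full
  row 2: 6 empty cells -> not full
  row 3: 2 empty cells -> not full
  row 4: 5 empty cells -> not full
  row 5: 0 empty cells -> FULL (clear)
  row 6: 2 empty cells -> not full
  row 7: 1 empty cell -> not full
  row 8: 6 empty cells -> not full
  row 9: 3 empty cells -> not full
  row 10: 4 empty cells -> not full
  row 11: 0 empty cells -> FULL (clear)
Total rows cleared: 2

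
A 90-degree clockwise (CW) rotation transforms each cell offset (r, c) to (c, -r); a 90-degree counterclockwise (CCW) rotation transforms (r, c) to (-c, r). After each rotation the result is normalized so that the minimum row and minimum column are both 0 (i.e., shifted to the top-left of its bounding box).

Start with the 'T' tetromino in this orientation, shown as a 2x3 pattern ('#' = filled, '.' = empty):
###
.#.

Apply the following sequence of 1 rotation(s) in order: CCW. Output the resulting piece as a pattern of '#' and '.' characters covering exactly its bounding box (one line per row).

Start:
###
.#.
After rotation 1 (CCW):
#.
##
#.

Answer: #.
##
#.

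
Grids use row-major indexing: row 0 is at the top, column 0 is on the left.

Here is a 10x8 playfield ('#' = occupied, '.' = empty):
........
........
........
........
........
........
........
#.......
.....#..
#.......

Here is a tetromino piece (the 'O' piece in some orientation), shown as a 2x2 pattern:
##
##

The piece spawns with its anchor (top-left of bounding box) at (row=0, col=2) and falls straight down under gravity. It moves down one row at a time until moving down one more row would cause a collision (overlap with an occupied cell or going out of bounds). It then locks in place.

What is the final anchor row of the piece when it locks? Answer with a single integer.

Spawn at (row=0, col=2). Try each row:
  row 0: fits
  row 1: fits
  row 2: fits
  row 3: fits
  row 4: fits
  row 5: fits
  row 6: fits
  row 7: fits
  row 8: fits
  row 9: blocked -> lock at row 8

Answer: 8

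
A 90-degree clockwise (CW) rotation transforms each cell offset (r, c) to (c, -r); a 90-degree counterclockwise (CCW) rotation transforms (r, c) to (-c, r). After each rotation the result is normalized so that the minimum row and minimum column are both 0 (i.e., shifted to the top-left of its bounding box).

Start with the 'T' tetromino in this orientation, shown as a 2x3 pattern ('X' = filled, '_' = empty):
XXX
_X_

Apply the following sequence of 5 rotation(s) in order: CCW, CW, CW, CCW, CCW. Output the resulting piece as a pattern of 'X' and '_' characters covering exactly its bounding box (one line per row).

Answer: X_
XX
X_

Derivation:
Start:
XXX
_X_
After rotation 1 (CCW):
X_
XX
X_
After rotation 2 (CW):
XXX
_X_
After rotation 3 (CW):
_X
XX
_X
After rotation 4 (CCW):
XXX
_X_
After rotation 5 (CCW):
X_
XX
X_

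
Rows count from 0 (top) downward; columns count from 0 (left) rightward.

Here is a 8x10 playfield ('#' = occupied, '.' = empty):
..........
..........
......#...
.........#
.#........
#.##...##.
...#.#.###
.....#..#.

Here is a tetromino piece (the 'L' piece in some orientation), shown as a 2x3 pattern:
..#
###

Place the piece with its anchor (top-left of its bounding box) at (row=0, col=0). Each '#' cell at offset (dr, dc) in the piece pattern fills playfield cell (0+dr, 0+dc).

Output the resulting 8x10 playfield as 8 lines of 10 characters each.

Answer: ..#.......
###.......
......#...
.........#
.#........
#.##...##.
...#.#.###
.....#..#.

Derivation:
Fill (0+0,0+2) = (0,2)
Fill (0+1,0+0) = (1,0)
Fill (0+1,0+1) = (1,1)
Fill (0+1,0+2) = (1,2)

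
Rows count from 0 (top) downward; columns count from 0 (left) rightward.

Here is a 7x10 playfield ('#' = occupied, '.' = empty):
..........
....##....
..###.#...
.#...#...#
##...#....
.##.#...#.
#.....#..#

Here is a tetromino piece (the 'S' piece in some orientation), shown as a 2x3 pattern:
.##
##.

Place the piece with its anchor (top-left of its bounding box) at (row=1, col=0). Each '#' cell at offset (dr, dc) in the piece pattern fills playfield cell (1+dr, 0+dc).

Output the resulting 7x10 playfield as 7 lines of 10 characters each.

Fill (1+0,0+1) = (1,1)
Fill (1+0,0+2) = (1,2)
Fill (1+1,0+0) = (2,0)
Fill (1+1,0+1) = (2,1)

Answer: ..........
.##.##....
#####.#...
.#...#...#
##...#....
.##.#...#.
#.....#..#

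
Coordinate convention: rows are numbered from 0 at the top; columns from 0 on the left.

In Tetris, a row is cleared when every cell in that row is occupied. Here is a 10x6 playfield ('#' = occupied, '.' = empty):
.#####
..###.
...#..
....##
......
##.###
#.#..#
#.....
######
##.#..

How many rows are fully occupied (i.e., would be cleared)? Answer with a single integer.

Answer: 1

Derivation:
Check each row:
  row 0: 1 empty cell -> not full
  row 1: 3 empty cells -> not full
  row 2: 5 empty cells -> not full
  row 3: 4 empty cells -> not full
  row 4: 6 empty cells -> not full
  row 5: 1 empty cell -> not full
  row 6: 3 empty cells -> not full
  row 7: 5 empty cells -> not full
  row 8: 0 empty cells -> FULL (clear)
  row 9: 3 empty cells -> not full
Total rows cleared: 1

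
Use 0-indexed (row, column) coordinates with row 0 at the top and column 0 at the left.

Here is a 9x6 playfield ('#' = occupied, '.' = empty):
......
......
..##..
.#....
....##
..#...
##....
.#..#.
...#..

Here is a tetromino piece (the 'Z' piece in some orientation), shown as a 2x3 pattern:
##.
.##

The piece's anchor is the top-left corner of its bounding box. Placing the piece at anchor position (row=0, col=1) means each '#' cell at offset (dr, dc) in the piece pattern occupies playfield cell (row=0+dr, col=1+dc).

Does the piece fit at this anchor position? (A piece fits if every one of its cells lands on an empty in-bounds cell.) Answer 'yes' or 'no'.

Answer: yes

Derivation:
Check each piece cell at anchor (0, 1):
  offset (0,0) -> (0,1): empty -> OK
  offset (0,1) -> (0,2): empty -> OK
  offset (1,1) -> (1,2): empty -> OK
  offset (1,2) -> (1,3): empty -> OK
All cells valid: yes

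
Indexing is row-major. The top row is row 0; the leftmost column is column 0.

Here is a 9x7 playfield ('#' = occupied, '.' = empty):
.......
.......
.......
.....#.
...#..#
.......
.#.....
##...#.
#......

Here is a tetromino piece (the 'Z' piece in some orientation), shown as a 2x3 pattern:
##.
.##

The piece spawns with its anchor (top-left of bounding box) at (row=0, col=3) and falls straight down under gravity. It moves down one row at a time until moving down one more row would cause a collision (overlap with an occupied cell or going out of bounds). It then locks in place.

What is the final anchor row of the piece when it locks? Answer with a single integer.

Spawn at (row=0, col=3). Try each row:
  row 0: fits
  row 1: fits
  row 2: blocked -> lock at row 1

Answer: 1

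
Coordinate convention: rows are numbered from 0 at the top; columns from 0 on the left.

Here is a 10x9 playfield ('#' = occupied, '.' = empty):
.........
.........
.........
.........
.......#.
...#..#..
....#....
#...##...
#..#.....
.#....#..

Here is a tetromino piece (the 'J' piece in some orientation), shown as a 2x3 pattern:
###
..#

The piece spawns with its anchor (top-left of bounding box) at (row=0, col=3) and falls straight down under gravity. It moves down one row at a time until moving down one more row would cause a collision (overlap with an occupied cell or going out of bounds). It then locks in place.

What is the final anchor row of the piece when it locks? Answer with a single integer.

Answer: 4

Derivation:
Spawn at (row=0, col=3). Try each row:
  row 0: fits
  row 1: fits
  row 2: fits
  row 3: fits
  row 4: fits
  row 5: blocked -> lock at row 4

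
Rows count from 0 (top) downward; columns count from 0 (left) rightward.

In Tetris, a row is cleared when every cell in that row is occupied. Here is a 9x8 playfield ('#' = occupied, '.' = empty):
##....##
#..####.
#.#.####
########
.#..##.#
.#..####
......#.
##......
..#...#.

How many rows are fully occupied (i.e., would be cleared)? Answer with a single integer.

Answer: 1

Derivation:
Check each row:
  row 0: 4 empty cells -> not full
  row 1: 3 empty cells -> not full
  row 2: 2 empty cells -> not full
  row 3: 0 empty cells -> FULL (clear)
  row 4: 4 empty cells -> not full
  row 5: 3 empty cells -> not full
  row 6: 7 empty cells -> not full
  row 7: 6 empty cells -> not full
  row 8: 6 empty cells -> not full
Total rows cleared: 1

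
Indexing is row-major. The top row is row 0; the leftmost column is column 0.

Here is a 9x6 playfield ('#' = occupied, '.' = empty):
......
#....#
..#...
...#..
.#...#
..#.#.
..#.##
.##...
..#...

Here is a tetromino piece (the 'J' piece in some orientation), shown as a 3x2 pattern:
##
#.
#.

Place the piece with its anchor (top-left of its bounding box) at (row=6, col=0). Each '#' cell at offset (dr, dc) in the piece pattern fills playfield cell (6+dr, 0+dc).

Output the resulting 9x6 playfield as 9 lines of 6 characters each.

Answer: ......
#....#
..#...
...#..
.#...#
..#.#.
###.##
###...
#.#...

Derivation:
Fill (6+0,0+0) = (6,0)
Fill (6+0,0+1) = (6,1)
Fill (6+1,0+0) = (7,0)
Fill (6+2,0+0) = (8,0)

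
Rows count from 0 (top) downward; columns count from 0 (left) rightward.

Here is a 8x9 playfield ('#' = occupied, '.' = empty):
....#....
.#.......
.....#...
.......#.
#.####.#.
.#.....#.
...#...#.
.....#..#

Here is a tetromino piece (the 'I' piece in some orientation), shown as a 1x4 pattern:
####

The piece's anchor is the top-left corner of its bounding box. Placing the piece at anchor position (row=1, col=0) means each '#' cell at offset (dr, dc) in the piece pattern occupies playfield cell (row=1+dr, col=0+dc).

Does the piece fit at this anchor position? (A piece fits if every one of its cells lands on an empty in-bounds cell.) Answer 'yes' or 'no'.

Check each piece cell at anchor (1, 0):
  offset (0,0) -> (1,0): empty -> OK
  offset (0,1) -> (1,1): occupied ('#') -> FAIL
  offset (0,2) -> (1,2): empty -> OK
  offset (0,3) -> (1,3): empty -> OK
All cells valid: no

Answer: no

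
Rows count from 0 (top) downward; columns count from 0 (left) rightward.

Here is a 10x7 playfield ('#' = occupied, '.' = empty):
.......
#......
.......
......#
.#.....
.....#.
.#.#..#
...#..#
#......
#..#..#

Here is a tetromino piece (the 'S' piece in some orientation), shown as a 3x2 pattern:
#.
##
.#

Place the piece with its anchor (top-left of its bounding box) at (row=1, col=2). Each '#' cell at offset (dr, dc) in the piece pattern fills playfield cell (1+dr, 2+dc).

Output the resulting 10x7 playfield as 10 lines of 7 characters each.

Answer: .......
#.#....
..##...
...#..#
.#.....
.....#.
.#.#..#
...#..#
#......
#..#..#

Derivation:
Fill (1+0,2+0) = (1,2)
Fill (1+1,2+0) = (2,2)
Fill (1+1,2+1) = (2,3)
Fill (1+2,2+1) = (3,3)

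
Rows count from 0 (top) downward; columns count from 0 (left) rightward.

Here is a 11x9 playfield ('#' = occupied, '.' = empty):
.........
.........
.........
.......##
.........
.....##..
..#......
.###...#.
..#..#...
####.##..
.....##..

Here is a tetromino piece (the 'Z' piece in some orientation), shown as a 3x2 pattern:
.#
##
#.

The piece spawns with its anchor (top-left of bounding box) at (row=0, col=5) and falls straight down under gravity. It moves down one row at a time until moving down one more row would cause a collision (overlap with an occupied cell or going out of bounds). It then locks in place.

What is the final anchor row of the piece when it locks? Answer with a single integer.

Spawn at (row=0, col=5). Try each row:
  row 0: fits
  row 1: fits
  row 2: fits
  row 3: blocked -> lock at row 2

Answer: 2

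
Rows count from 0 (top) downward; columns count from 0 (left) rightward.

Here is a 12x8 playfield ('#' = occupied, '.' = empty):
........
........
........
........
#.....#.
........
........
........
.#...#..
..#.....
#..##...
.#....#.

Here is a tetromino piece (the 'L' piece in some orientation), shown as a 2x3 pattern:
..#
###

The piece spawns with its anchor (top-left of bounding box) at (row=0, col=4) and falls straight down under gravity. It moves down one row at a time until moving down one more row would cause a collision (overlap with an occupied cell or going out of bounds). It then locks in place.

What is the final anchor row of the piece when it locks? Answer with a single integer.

Spawn at (row=0, col=4). Try each row:
  row 0: fits
  row 1: fits
  row 2: fits
  row 3: blocked -> lock at row 2

Answer: 2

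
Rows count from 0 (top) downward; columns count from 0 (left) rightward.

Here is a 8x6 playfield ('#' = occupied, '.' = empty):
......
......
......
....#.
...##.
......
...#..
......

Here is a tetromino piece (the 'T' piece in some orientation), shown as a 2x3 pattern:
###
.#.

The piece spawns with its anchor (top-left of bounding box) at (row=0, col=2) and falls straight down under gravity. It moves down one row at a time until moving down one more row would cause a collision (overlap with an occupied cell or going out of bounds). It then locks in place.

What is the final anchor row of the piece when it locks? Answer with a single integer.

Spawn at (row=0, col=2). Try each row:
  row 0: fits
  row 1: fits
  row 2: fits
  row 3: blocked -> lock at row 2

Answer: 2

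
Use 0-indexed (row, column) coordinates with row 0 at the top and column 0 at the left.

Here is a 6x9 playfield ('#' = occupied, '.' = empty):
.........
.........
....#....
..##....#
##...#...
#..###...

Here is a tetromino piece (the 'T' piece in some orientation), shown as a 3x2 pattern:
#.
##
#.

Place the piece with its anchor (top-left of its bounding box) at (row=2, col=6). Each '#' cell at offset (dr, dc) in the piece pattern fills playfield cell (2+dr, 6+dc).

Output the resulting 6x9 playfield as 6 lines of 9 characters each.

Fill (2+0,6+0) = (2,6)
Fill (2+1,6+0) = (3,6)
Fill (2+1,6+1) = (3,7)
Fill (2+2,6+0) = (4,6)

Answer: .........
.........
....#.#..
..##..###
##...##..
#..###...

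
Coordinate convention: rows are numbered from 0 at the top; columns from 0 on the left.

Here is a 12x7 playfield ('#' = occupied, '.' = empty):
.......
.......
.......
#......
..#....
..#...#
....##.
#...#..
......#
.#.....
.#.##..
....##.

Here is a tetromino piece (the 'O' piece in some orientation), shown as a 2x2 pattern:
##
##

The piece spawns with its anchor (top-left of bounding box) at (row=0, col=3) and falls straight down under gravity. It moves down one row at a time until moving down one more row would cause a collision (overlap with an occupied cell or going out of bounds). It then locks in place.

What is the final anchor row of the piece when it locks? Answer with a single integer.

Answer: 4

Derivation:
Spawn at (row=0, col=3). Try each row:
  row 0: fits
  row 1: fits
  row 2: fits
  row 3: fits
  row 4: fits
  row 5: blocked -> lock at row 4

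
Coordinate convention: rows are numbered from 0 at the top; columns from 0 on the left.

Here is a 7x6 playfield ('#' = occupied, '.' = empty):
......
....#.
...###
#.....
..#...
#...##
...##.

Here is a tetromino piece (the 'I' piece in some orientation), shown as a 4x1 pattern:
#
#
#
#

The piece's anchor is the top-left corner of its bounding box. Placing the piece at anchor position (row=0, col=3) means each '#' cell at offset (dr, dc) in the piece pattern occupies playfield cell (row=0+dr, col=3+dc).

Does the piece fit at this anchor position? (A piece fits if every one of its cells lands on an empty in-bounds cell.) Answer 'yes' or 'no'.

Check each piece cell at anchor (0, 3):
  offset (0,0) -> (0,3): empty -> OK
  offset (1,0) -> (1,3): empty -> OK
  offset (2,0) -> (2,3): occupied ('#') -> FAIL
  offset (3,0) -> (3,3): empty -> OK
All cells valid: no

Answer: no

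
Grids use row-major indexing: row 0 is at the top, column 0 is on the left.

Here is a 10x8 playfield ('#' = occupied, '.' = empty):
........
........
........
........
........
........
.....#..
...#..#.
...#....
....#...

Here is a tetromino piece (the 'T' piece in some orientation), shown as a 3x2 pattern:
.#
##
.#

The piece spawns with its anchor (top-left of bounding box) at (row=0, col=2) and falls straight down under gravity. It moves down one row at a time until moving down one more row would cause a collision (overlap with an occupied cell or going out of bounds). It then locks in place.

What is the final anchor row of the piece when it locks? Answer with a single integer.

Answer: 4

Derivation:
Spawn at (row=0, col=2). Try each row:
  row 0: fits
  row 1: fits
  row 2: fits
  row 3: fits
  row 4: fits
  row 5: blocked -> lock at row 4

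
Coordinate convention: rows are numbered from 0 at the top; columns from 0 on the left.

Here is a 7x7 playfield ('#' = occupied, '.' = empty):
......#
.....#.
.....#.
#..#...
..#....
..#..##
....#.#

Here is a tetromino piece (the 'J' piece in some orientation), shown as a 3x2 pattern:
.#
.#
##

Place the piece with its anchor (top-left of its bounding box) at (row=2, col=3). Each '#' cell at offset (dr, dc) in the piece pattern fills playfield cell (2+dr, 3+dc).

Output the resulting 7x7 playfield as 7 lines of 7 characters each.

Fill (2+0,3+1) = (2,4)
Fill (2+1,3+1) = (3,4)
Fill (2+2,3+0) = (4,3)
Fill (2+2,3+1) = (4,4)

Answer: ......#
.....#.
....##.
#..##..
..###..
..#..##
....#.#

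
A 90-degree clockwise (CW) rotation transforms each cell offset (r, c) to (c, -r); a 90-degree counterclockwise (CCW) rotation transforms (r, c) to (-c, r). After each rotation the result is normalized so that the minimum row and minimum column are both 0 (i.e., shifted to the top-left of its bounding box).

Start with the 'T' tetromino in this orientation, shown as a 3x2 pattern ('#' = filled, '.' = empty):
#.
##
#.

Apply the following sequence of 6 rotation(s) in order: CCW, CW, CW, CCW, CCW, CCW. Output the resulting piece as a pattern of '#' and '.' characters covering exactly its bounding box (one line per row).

Answer: .#
##
.#

Derivation:
Start:
#.
##
#.
After rotation 1 (CCW):
.#.
###
After rotation 2 (CW):
#.
##
#.
After rotation 3 (CW):
###
.#.
After rotation 4 (CCW):
#.
##
#.
After rotation 5 (CCW):
.#.
###
After rotation 6 (CCW):
.#
##
.#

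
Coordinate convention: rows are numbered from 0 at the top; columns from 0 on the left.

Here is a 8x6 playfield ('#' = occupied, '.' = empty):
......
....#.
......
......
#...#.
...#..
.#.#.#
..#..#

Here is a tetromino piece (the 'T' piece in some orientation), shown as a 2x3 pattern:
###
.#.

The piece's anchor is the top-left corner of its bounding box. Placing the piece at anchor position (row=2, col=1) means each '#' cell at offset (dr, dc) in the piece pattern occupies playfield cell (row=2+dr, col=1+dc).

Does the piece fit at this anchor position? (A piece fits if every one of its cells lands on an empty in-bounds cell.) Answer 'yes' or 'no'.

Answer: yes

Derivation:
Check each piece cell at anchor (2, 1):
  offset (0,0) -> (2,1): empty -> OK
  offset (0,1) -> (2,2): empty -> OK
  offset (0,2) -> (2,3): empty -> OK
  offset (1,1) -> (3,2): empty -> OK
All cells valid: yes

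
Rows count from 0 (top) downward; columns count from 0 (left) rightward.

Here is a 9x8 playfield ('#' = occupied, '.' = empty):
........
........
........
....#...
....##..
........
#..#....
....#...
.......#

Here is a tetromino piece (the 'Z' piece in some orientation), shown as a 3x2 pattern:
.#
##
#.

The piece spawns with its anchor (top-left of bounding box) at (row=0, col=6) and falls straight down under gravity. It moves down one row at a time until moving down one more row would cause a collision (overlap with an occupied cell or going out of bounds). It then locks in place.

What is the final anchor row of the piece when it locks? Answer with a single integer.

Answer: 6

Derivation:
Spawn at (row=0, col=6). Try each row:
  row 0: fits
  row 1: fits
  row 2: fits
  row 3: fits
  row 4: fits
  row 5: fits
  row 6: fits
  row 7: blocked -> lock at row 6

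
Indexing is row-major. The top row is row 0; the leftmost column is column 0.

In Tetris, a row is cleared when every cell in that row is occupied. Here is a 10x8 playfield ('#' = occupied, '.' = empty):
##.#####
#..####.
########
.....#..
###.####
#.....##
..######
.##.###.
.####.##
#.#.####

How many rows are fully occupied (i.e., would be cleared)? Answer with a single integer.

Check each row:
  row 0: 1 empty cell -> not full
  row 1: 3 empty cells -> not full
  row 2: 0 empty cells -> FULL (clear)
  row 3: 7 empty cells -> not full
  row 4: 1 empty cell -> not full
  row 5: 5 empty cells -> not full
  row 6: 2 empty cells -> not full
  row 7: 3 empty cells -> not full
  row 8: 2 empty cells -> not full
  row 9: 2 empty cells -> not full
Total rows cleared: 1

Answer: 1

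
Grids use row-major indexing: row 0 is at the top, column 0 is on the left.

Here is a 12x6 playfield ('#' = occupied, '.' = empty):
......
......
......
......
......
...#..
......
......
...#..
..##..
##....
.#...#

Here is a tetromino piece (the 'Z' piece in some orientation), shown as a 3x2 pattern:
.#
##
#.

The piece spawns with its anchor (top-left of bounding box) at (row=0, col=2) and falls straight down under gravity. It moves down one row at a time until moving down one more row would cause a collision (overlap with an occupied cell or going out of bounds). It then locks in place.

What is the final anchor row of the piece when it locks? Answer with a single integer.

Spawn at (row=0, col=2). Try each row:
  row 0: fits
  row 1: fits
  row 2: fits
  row 3: fits
  row 4: blocked -> lock at row 3

Answer: 3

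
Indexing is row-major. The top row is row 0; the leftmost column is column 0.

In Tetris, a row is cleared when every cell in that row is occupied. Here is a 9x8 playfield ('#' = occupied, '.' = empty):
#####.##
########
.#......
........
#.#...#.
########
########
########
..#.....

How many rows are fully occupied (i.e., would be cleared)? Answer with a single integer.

Check each row:
  row 0: 1 empty cell -> not full
  row 1: 0 empty cells -> FULL (clear)
  row 2: 7 empty cells -> not full
  row 3: 8 empty cells -> not full
  row 4: 5 empty cells -> not full
  row 5: 0 empty cells -> FULL (clear)
  row 6: 0 empty cells -> FULL (clear)
  row 7: 0 empty cells -> FULL (clear)
  row 8: 7 empty cells -> not full
Total rows cleared: 4

Answer: 4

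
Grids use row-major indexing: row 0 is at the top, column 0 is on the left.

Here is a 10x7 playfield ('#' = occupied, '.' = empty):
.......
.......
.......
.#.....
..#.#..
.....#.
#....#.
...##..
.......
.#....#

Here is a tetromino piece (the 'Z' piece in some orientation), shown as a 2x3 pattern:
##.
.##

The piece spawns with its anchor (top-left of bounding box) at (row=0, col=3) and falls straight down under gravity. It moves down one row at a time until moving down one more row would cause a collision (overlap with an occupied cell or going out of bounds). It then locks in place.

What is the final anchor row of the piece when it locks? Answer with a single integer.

Answer: 2

Derivation:
Spawn at (row=0, col=3). Try each row:
  row 0: fits
  row 1: fits
  row 2: fits
  row 3: blocked -> lock at row 2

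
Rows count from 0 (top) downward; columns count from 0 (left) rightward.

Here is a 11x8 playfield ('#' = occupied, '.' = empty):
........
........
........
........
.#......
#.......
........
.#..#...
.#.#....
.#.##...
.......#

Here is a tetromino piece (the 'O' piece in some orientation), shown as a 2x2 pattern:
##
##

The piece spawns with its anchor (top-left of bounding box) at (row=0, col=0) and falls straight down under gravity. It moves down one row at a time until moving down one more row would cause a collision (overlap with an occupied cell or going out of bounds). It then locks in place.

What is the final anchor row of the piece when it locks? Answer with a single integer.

Spawn at (row=0, col=0). Try each row:
  row 0: fits
  row 1: fits
  row 2: fits
  row 3: blocked -> lock at row 2

Answer: 2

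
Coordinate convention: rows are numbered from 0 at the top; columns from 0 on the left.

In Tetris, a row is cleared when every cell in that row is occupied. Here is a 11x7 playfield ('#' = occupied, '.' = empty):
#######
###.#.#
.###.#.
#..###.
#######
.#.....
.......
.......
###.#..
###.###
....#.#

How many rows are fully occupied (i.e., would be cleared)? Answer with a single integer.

Answer: 2

Derivation:
Check each row:
  row 0: 0 empty cells -> FULL (clear)
  row 1: 2 empty cells -> not full
  row 2: 3 empty cells -> not full
  row 3: 3 empty cells -> not full
  row 4: 0 empty cells -> FULL (clear)
  row 5: 6 empty cells -> not full
  row 6: 7 empty cells -> not full
  row 7: 7 empty cells -> not full
  row 8: 3 empty cells -> not full
  row 9: 1 empty cell -> not full
  row 10: 5 empty cells -> not full
Total rows cleared: 2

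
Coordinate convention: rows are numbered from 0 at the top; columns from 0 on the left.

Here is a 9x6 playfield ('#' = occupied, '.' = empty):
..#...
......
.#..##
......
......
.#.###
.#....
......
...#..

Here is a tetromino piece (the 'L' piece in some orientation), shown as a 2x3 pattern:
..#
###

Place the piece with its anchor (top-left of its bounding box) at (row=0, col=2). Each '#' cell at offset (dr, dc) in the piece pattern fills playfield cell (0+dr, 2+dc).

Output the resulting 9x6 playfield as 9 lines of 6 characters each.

Fill (0+0,2+2) = (0,4)
Fill (0+1,2+0) = (1,2)
Fill (0+1,2+1) = (1,3)
Fill (0+1,2+2) = (1,4)

Answer: ..#.#.
..###.
.#..##
......
......
.#.###
.#....
......
...#..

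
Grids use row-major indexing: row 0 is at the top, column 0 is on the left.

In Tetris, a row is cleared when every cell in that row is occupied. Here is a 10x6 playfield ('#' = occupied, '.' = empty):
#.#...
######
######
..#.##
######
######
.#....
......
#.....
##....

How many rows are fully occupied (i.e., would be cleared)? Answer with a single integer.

Answer: 4

Derivation:
Check each row:
  row 0: 4 empty cells -> not full
  row 1: 0 empty cells -> FULL (clear)
  row 2: 0 empty cells -> FULL (clear)
  row 3: 3 empty cells -> not full
  row 4: 0 empty cells -> FULL (clear)
  row 5: 0 empty cells -> FULL (clear)
  row 6: 5 empty cells -> not full
  row 7: 6 empty cells -> not full
  row 8: 5 empty cells -> not full
  row 9: 4 empty cells -> not full
Total rows cleared: 4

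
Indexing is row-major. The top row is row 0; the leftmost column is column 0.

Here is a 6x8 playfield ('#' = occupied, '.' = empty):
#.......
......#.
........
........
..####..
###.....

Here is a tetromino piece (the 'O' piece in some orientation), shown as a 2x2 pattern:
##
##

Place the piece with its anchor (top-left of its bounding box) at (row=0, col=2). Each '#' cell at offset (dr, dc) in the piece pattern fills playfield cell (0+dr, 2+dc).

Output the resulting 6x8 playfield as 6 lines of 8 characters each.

Fill (0+0,2+0) = (0,2)
Fill (0+0,2+1) = (0,3)
Fill (0+1,2+0) = (1,2)
Fill (0+1,2+1) = (1,3)

Answer: #.##....
..##..#.
........
........
..####..
###.....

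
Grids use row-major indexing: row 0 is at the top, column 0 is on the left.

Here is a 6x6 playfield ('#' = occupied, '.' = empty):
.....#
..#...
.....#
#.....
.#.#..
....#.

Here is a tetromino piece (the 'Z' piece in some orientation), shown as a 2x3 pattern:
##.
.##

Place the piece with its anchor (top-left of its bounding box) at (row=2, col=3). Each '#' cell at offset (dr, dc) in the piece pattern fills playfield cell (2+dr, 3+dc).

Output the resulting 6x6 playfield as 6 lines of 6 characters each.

Answer: .....#
..#...
...###
#...##
.#.#..
....#.

Derivation:
Fill (2+0,3+0) = (2,3)
Fill (2+0,3+1) = (2,4)
Fill (2+1,3+1) = (3,4)
Fill (2+1,3+2) = (3,5)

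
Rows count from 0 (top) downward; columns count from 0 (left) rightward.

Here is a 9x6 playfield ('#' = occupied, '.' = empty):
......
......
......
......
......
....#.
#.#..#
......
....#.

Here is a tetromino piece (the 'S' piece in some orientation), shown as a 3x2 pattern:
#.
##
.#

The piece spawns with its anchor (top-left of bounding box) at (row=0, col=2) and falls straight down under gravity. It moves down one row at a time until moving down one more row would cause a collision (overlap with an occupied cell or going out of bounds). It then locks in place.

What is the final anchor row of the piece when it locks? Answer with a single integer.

Spawn at (row=0, col=2). Try each row:
  row 0: fits
  row 1: fits
  row 2: fits
  row 3: fits
  row 4: fits
  row 5: blocked -> lock at row 4

Answer: 4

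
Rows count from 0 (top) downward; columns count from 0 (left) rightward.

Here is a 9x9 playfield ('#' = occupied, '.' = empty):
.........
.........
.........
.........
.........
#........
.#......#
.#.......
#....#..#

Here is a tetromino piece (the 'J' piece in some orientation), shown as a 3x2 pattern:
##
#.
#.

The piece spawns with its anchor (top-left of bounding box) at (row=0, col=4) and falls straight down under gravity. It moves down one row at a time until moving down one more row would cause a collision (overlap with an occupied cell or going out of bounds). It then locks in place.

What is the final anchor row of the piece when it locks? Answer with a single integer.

Spawn at (row=0, col=4). Try each row:
  row 0: fits
  row 1: fits
  row 2: fits
  row 3: fits
  row 4: fits
  row 5: fits
  row 6: fits
  row 7: blocked -> lock at row 6

Answer: 6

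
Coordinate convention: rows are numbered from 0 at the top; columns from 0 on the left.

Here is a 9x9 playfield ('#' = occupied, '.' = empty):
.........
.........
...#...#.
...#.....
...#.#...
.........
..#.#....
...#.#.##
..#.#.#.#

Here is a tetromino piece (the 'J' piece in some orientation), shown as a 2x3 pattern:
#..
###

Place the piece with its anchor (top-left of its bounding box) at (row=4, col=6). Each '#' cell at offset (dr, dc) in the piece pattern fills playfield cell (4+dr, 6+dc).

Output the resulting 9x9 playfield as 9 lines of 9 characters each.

Fill (4+0,6+0) = (4,6)
Fill (4+1,6+0) = (5,6)
Fill (4+1,6+1) = (5,7)
Fill (4+1,6+2) = (5,8)

Answer: .........
.........
...#...#.
...#.....
...#.##..
......###
..#.#....
...#.#.##
..#.#.#.#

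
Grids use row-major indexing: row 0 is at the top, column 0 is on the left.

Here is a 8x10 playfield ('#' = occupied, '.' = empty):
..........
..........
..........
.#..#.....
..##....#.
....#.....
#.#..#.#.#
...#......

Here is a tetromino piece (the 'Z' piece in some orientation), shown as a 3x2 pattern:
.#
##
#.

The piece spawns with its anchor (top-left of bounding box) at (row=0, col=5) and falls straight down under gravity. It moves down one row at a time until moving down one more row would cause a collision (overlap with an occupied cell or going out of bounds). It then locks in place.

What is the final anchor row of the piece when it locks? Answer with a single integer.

Answer: 3

Derivation:
Spawn at (row=0, col=5). Try each row:
  row 0: fits
  row 1: fits
  row 2: fits
  row 3: fits
  row 4: blocked -> lock at row 3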